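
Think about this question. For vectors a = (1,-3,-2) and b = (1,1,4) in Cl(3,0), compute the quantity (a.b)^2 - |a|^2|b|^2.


a . b = 1*1 + (-3)*1 + (-2)*4
= 1 + (-3) + (-8) = -10
|a|^2 = 1^2 + (-3)^2 + (-2)^2 = 14
|b|^2 = 1^2 + 1^2 + 4^2 = 18
(a.b)^2 = (-10)^2 = 100
|a|^2 * |b|^2 = 14 * 18 = 252
Result = 100 - 252 = -152


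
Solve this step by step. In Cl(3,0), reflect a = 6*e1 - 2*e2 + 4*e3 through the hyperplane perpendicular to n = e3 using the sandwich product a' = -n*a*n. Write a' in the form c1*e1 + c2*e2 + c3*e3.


Reflection formula: a' = -n*a*n, with n = e3 (unit vector, n^2 = 1).
For reflection through hyperplane perp to e3:
The component along e3 flips sign, others stay.
a = (6, -2, 4)
a' = (6, -2, -4)
a' = 6*e1 - 2*e2 - 4*e3


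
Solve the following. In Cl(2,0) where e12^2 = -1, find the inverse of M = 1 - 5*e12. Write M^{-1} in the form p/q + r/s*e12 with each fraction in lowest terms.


M = 1 - 5*e12, where e12^2 = -1.
Since M commutes with its reverse ~M = a - b*e12, M * ~M = a^2 - b^2*e12^2 = a^2 + b^2.
So M^{-1} = ~M / (a^2 + b^2) = (a - b*e12)/(a^2 + b^2).
a^2 + b^2 = 1 + 25 = 26
Scalar part = 1/26 = 1/26
Bivector coeff = 5/26 = 5/26
M^{-1} = 1/26 + 5/26*e12


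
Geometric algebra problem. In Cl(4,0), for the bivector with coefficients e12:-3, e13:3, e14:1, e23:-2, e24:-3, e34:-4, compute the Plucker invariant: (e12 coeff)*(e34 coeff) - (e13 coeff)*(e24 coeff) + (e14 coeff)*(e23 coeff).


Plucker relation: af - be + cd
a*f = (-3)*(-4) = 12
b*e = 3*(-3) = -9
c*d = 1*(-2) = -2
af - be + cd = 12 - (-9) + (-2)
= 19


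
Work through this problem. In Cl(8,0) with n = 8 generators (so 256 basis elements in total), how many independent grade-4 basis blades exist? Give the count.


Number of grade-k basis blades in Cl(p,q) with n = p + q is C(n, k).
n = 8 + 0 = 8
C(8, 4) = 8! / (4! * 4!)
= 40320 / (24 * 24)
= 70


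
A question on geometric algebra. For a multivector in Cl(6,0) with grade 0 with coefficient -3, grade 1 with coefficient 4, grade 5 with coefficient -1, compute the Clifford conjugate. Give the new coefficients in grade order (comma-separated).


Clifford conjugate sign for grade k: (-1)^(k(k+1)/2)
Grade 0: (-1)^(0*1/2) = (-1)^0 = 1, coeff -3 -> -3
Grade 1: (-1)^(1*2/2) = (-1)^1 = -1, coeff 4 -> -4
Grade 5: (-1)^(5*6/2) = (-1)^15 = -1, coeff -1 -> 1
Conjugated coefficients: -3, -4, 1


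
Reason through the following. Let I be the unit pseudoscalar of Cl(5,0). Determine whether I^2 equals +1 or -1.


The pseudoscalar I = e1...e_n (product of all n generators) of Cl(p,q) satisfies I^2 = (-1)^(q + n(n-1)/2).
p = 5, q = 0, n = p + q = 5
n(n-1)/2 = 5 * 4 / 2 = 10
Exponent = q + n(n-1)/2 = 0 + 10 = 10
I^2 = (-1)^10 = +1


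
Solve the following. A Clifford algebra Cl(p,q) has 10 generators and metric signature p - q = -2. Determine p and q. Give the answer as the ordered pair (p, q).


We need p + q = 10 and p - q = -2.
Adding: 2p = 10 + (-2) = 8, so p = 4.
Then q = 10 - 4 = 6.
(p, q) = (4, 6)


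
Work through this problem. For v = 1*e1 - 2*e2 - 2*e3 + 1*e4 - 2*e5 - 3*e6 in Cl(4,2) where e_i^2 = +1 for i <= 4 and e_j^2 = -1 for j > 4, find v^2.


v^2 = sum of c_i^2 * e_i^2
Positive signature terms (e_i^2 = +1): 1^2 + (-2)^2 + (-2)^2 + 1^2 = 10
Negative signature terms (e_j^2 = -1): (-2)^2 + (-3)^2 = 13
v^2 = 10 - 13 = -3


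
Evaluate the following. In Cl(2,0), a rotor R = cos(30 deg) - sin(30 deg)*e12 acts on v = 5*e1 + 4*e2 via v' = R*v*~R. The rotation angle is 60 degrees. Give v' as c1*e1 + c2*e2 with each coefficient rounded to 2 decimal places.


Rotor R = cos(30deg) - sin(30deg)*e12
Rotation angle theta = 2 * 30 = 60 degrees
v' = R*v*~R rotates v by theta.
cos(60deg) = 0.5000, sin(60deg) = 0.8660
v'_1 = 5*cos(60deg) - 4*sin(60deg)
= 5*0.5000 - 4*0.8660
= -0.96
v'_2 = 5*sin(60deg) + 4*cos(60deg)
= 5*0.8660 + 4*0.5000
= 6.33
v' = -0.96*e1 + 6.33*e2


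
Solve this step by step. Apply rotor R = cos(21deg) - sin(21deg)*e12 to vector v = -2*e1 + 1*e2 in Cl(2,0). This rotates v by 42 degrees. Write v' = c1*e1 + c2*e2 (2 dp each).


Rotor R = cos(21deg) - sin(21deg)*e12
Rotation angle theta = 2 * 21 = 42 degrees
v' = R*v*~R rotates v by theta.
cos(42deg) = 0.7431, sin(42deg) = 0.6691
v'_1 = -2*cos(42deg) - 1*sin(42deg)
= -2*0.7431 - 1*0.6691
= -2.16
v'_2 = -2*sin(42deg) + 1*cos(42deg)
= -2*0.6691 + 1*0.7431
= -0.60
v' = -2.16*e1 - 0.60*e2


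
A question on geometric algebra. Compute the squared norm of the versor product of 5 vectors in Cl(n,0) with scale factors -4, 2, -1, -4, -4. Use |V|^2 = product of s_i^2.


Each vector v_i has |v_i|^2 = s_i^2
Squared scales: (-4)^2 = 16, 2^2 = 4, (-1)^2 = 1, (-4)^2 = 16, (-4)^2 = 16
|V|^2 = 16 * 4 * 1 * 16 * 16
= 16384


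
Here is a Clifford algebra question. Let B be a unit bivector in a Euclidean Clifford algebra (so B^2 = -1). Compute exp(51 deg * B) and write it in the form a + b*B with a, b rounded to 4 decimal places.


For a unit bivector B with B^2 = -1, the exponential series gives
e^(theta*B) = cos(theta) + sin(theta)*B (the GA analogue of Euler's formula).
theta = 51 degrees = 0.890118 rad
cos(51 deg) = 0.6293
sin(51 deg) = 0.7771
exp(theta*B) = 0.6293 + 0.7771*B


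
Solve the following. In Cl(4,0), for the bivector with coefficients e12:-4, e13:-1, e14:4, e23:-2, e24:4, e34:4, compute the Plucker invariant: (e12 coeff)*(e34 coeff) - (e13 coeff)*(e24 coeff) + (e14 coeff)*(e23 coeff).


Plucker relation: af - be + cd
a*f = (-4)*4 = -16
b*e = (-1)*4 = -4
c*d = 4*(-2) = -8
af - be + cd = -16 - (-4) + (-8)
= -20


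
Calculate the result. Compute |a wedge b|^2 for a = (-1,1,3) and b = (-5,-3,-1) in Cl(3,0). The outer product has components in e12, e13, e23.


a wedge b = (a1*b2 - a2*b1)*e12 + (a1*b3 - a3*b1)*e13 + (a2*b3 - a3*b2)*e23
e12 coeff: (-1)*(-3) - 1*(-5) = 3 - (-5) = 8
e13 coeff: (-1)*(-1) - 3*(-5) = 1 - (-15) = 16
e23 coeff: 1*(-1) - 3*(-3) = -1 - (-9) = 8
|a wedge b|^2 = 8^2 + 16^2 + 8^2
= 64 + 256 + 64
= 384


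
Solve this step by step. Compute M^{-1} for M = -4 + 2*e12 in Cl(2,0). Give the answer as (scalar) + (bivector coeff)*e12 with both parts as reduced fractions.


M = -4 + 2*e12, where e12^2 = -1.
Since M commutes with its reverse ~M = a - b*e12, M * ~M = a^2 - b^2*e12^2 = a^2 + b^2.
So M^{-1} = ~M / (a^2 + b^2) = (a - b*e12)/(a^2 + b^2).
a^2 + b^2 = 16 + 4 = 20
Scalar part = -4/20 = -1/5
Bivector coeff = -2/20 = -1/10
M^{-1} = -1/5 - 1/10*e12


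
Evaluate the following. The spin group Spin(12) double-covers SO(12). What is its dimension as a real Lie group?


Spin(n) double-covers SO(n); both have Lie algebra so(n) of dimension n(n-1)/2.
n = 12
n(n-1) = 12 * 11 = 132
dim Spin(12) = 132/2 = 66


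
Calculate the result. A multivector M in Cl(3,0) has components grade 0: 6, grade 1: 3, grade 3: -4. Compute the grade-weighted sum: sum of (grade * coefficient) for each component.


Grade-weighted sum = sum of grade_k * coefficient_k
0*6 = 0
1*3 = 3
3*(-4) = -12
Total = 0 + 3 + (-12) = -9


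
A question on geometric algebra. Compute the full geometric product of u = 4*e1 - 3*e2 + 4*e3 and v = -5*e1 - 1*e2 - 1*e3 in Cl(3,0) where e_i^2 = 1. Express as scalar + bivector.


In Cl(3,0): e_i^2 = 1, e_ie_j = -e_je_i for i != j.
Scalar part = u . v = 4*(-5) + (-3)*(-1) + 4*(-1)
= -20 + 3 + (-4) = -21
e12 coeff = 4*(-1) - (-3)*(-5) = -4 - 15 = -19
e13 coeff = 4*(-1) - 4*(-5) = -4 - (-20) = 16
e23 coeff = (-3)*(-1) - 4*(-1) = 3 - (-4) = 7
uv = -21 - 19*e12 + 16*e13 + 7*e23


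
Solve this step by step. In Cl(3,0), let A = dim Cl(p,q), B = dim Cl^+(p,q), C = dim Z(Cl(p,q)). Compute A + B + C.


n = 3 + 0 = 3
Total dim = 2^3 = 8
Even subalgebra dim = 2^2 = 4
n is odd, so center dim = 2
Sum = 8 + 4 + 2 = 14


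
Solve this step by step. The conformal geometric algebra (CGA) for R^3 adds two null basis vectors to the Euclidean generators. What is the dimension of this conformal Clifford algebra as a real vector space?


The conformal model of R^3 uses Cl(4,1): the 3 Euclidean generators plus two extra orthogonal generators e+ (e+^2 = +1) and e- (e-^2 = -1), from which the null vectors e0, einf are built.
Number of generators m = 3 + 2 = 5.
dim Cl(p,q) = 2^m = 2^5 = 32


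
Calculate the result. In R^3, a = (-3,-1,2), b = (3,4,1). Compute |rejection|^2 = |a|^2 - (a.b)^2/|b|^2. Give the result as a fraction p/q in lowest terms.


|a|^2 = (-3)^2 + (-1)^2 + 2^2 = 14
|b|^2 = 3^2 + 4^2 + 1^2 = 26
a . b = (-3)*3 + (-1)*4 + 2*1 = -11
(a.b)^2 = (-11)^2 = 121
|rej|^2 = 14 - 121/26
= (364 - 121)/26
= 243/26
In lowest terms: 243/26


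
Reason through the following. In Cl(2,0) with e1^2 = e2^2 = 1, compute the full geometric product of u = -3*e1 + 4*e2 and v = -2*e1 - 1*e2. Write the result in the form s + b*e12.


Expand: (-3*e1 + 4*e2)(-2*e1 - 1*e2)
= (-3)*(-2)*e1e1 + (-3)*(-1)*e1e2 + 4*(-2)*e2e1 + 4*(-1)*e2e2
Using e1^2 = e2^2 = 1, e2e1 = -e1e2:
Scalar part s = (-3)*(-2) + 4*(-1) = 6 + (-4) = 2
Bivector part b = (-3)*(-1) - 4*(-2) = 3 - (-8) = 11
uv = 2 + 11*e12


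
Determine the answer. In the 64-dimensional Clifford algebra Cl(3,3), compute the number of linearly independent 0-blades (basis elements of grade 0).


Number of grade-k basis blades in Cl(p,q) with n = p + q is C(n, k).
n = 3 + 3 = 6
C(6, 0) = 6! / (0! * 6!)
= 720 / (1 * 720)
= 1


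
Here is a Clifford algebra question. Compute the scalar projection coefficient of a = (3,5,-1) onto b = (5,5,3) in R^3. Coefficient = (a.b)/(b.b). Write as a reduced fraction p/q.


Projection coefficient = (a . b) / (b . b)
a . b = 3*5 + 5*5 + (-1)*3
= 15 + 25 + (-3) = 37
b . b = 5^2 + 5^2 + 3^2
= 25 + 25 + 9 = 59
Coefficient = 37/59
In lowest terms: 37/59


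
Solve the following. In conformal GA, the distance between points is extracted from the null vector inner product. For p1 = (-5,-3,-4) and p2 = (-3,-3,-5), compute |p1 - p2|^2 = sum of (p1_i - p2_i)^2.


p1 - p2 = (-2, 0, 1)
|p1 - p2|^2 = (-2)^2 + 0^2 + 1^2
= 4 + 0 + 1
= 5


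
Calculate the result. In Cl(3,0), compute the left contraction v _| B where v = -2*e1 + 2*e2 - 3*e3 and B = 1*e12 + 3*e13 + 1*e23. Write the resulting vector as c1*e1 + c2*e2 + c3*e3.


Left contraction v _| B = <vB>_1 (grade-1 part of the geometric product vB).
Using e1_|e12 = e2, e2_|e12 = -e1, e1_|e13 = e3, e3_|e13 = -e1, e2_|e23 = e3, e3_|e23 = -e2:
e1 coeff: -v2*b12 - v3*b13 = -(2)*(1) - (-3)*(3) = 7
e2 coeff: v1*b12 - v3*b23 = (-2)*(1) - (-3)*(1) = 1
e3 coeff: v1*b13 + v2*b23 = (-2)*(3) + (2)*(1) = -4
v _| B = 7*e1 + 1*e2 - 4*e3


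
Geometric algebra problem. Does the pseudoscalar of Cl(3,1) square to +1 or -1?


The pseudoscalar I = e1...e_n (product of all n generators) of Cl(p,q) satisfies I^2 = (-1)^(q + n(n-1)/2).
p = 3, q = 1, n = p + q = 4
n(n-1)/2 = 4 * 3 / 2 = 6
Exponent = q + n(n-1)/2 = 1 + 6 = 7
I^2 = (-1)^7 = -1


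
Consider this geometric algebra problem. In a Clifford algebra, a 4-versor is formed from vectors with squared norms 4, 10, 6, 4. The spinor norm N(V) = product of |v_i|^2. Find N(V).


Spinor norm N(V) = |v1|^2 * |v2|^2 * ... * |v4|^2
= 4 * 10 * 6 * 4
Running product: 4, 40, 240, 960
N(V) = 960


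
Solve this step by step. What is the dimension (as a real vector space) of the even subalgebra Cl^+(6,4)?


Even subalgebra dimension = 2^(n-1)
n = 6 + 4 = 10
2^(10 - 1) = 2^9 = 512
Verification: sum of C(10,k) for even k = 1 + 45 + 210 + 210 + 45 + 1 = 512
Result = 512


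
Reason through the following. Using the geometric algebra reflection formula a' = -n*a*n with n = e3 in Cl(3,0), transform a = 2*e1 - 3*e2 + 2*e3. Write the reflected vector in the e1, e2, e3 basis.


Reflection formula: a' = -n*a*n, with n = e3 (unit vector, n^2 = 1).
For reflection through hyperplane perp to e3:
The component along e3 flips sign, others stay.
a = (2, -3, 2)
a' = (2, -3, -2)
a' = 2*e1 - 3*e2 - 2*e3


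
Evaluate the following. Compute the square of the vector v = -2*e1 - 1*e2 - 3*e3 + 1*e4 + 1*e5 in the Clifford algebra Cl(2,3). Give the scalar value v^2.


v^2 = sum of c_i^2 * e_i^2
Positive signature terms (e_i^2 = +1): (-2)^2 + (-1)^2 = 5
Negative signature terms (e_j^2 = -1): (-3)^2 + 1^2 + 1^2 = 11
v^2 = 5 - 11 = -6


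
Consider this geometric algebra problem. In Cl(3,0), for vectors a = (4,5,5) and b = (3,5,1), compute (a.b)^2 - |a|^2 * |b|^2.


a . b = 4*3 + 5*5 + 5*1
= 12 + 25 + 5 = 42
|a|^2 = 4^2 + 5^2 + 5^2 = 66
|b|^2 = 3^2 + 5^2 + 1^2 = 35
(a.b)^2 = 42^2 = 1764
|a|^2 * |b|^2 = 66 * 35 = 2310
Result = 1764 - 2310 = -546


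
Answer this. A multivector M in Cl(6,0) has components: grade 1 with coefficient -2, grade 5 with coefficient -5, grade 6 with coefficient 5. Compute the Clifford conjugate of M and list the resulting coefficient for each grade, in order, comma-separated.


Clifford conjugate sign for grade k: (-1)^(k(k+1)/2)
Grade 1: (-1)^(1*2/2) = (-1)^1 = -1, coeff -2 -> 2
Grade 5: (-1)^(5*6/2) = (-1)^15 = -1, coeff -5 -> 5
Grade 6: (-1)^(6*7/2) = (-1)^21 = -1, coeff 5 -> -5
Conjugated coefficients: 2, 5, -5


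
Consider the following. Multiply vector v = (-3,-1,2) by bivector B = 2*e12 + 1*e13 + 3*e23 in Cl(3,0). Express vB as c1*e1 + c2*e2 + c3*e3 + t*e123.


vB has grade-1 (vector) and grade-3 (trivector) parts: vB = (v _| B) + (v ^ B).
Vector part <vB>_1:
  e1: -v2*b12 - v3*b13 = -(-1)*(2) - (2)*(1) = 0
  e2: v1*b12 - v3*b23 = (-3)*(2) - (2)*(3) = -12
  e3: v1*b13 + v2*b23 = (-3)*(1) + (-1)*(3) = -6
Trivector part <vB>_3:
  e123: v1*b23 - v2*b13 + v3*b12 = (-3)*(3) - (-1)*(1) + (2)*(2) = -4
vB = 0*e1 - 12*e2 - 6*e3 - 4*e123


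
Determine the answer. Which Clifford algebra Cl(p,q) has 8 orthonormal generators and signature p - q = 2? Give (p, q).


We need p + q = 8 and p - q = 2.
Adding: 2p = 8 + 2 = 10, so p = 5.
Then q = 8 - 5 = 3.
(p, q) = (5, 3)


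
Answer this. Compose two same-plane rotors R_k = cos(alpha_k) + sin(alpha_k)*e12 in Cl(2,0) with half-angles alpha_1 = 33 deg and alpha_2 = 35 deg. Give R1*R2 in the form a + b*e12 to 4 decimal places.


Same-plane rotors commute and their half-angles add:
R1*R2 = cos(a1 + a2) + sin(a1 + a2)*e12.
a1 + a2 = 33 + 35 = 68 deg
cos(68 deg) = 0.3746
sin(68 deg) = 0.9272
R1*R2 = 0.3746 + 0.9272*e12


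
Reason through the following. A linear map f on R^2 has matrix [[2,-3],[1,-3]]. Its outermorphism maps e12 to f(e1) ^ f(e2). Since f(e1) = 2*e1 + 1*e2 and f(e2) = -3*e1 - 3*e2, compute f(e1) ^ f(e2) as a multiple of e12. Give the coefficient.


The outermorphism of a linear map f sends e1^e2 to f(e1)^f(e2).
f(e1) = 2*e1 + 1*e2
f(e2) = -3*e1 - 3*e2
f(e1) ^ f(e2) = (2*e1 + 1*e2) ^ (-3*e1 - 3*e2)
= 2*(-3)*e12 + 1*(-3)*e21
= (-6 - (-3))*e12
= -3*e12
Coefficient = -3


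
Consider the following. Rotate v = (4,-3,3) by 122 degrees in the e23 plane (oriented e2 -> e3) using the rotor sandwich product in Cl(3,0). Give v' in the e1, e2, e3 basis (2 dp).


Rotor R = cos(61deg) - sin(61deg)*e23
Rotation angle theta = 2 * 61 = 122 degrees in the e23 plane (e2 -> e3).
The component perpendicular to the plane (e1) is invariant: v'_1 = v1 = 4.00
cos(122deg) = -0.5299, sin(122deg) = 0.8480
v'_2 = v2*cos(theta) - v3*sin(theta) = -3*(-0.5299) - 3*0.8480 = -0.95
v'_3 = v2*sin(theta) + v3*cos(theta) = -3*0.8480 + 3*(-0.5299) = -4.13
v' = 4.00*e1 - 0.95*e2 - 4.13*e3


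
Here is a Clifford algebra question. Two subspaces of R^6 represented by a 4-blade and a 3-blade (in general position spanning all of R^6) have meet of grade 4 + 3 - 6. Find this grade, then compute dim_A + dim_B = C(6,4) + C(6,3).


Meet grade = grade(A) + grade(B) - n
= 4 + 3 - 6 = 1
C(6,4) = 15
C(6,3) = 20
dim_A + dim_B = 15 + 20 = 35


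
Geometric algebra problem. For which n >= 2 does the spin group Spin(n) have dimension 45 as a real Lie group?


dim Spin(n) = dim so(n) = n(n-1)/2.
Solve n(n-1)/2 = 45, i.e. n^2 - n - 90 = 0.
Discriminant = 1 + 8*45 = 361
n = (1 + sqrt(361))/2 = (1 + 19)/2 = 10


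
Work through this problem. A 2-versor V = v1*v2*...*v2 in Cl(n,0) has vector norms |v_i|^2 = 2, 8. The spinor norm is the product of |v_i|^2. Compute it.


Spinor norm N(V) = |v1|^2 * |v2|^2 * ... * |v2|^2
= 2 * 8
Running product: 2, 16
N(V) = 16


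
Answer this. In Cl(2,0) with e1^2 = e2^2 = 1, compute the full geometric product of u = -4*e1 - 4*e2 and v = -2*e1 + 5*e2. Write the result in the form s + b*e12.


Expand: (-4*e1 - 4*e2)(-2*e1 + 5*e2)
= (-4)*(-2)*e1e1 + (-4)*5*e1e2 + (-4)*(-2)*e2e1 + (-4)*5*e2e2
Using e1^2 = e2^2 = 1, e2e1 = -e1e2:
Scalar part s = (-4)*(-2) + (-4)*5 = 8 + (-20) = -12
Bivector part b = (-4)*5 - (-4)*(-2) = -20 - 8 = -28
uv = -12 - 28*e12


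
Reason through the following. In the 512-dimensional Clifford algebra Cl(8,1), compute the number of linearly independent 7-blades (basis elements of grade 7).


Number of grade-k basis blades in Cl(p,q) with n = p + q is C(n, k).
n = 8 + 1 = 9
C(9, 7) = 9! / (7! * 2!)
= 362880 / (5040 * 2)
= 36


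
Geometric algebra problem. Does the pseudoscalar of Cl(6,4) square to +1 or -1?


The pseudoscalar I = e1...e_n (product of all n generators) of Cl(p,q) satisfies I^2 = (-1)^(q + n(n-1)/2).
p = 6, q = 4, n = p + q = 10
n(n-1)/2 = 10 * 9 / 2 = 45
Exponent = q + n(n-1)/2 = 4 + 45 = 49
I^2 = (-1)^49 = -1


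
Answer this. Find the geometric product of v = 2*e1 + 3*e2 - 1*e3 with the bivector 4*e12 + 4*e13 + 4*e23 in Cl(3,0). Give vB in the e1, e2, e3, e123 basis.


vB has grade-1 (vector) and grade-3 (trivector) parts: vB = (v _| B) + (v ^ B).
Vector part <vB>_1:
  e1: -v2*b12 - v3*b13 = -(3)*(4) - (-1)*(4) = -8
  e2: v1*b12 - v3*b23 = (2)*(4) - (-1)*(4) = 12
  e3: v1*b13 + v2*b23 = (2)*(4) + (3)*(4) = 20
Trivector part <vB>_3:
  e123: v1*b23 - v2*b13 + v3*b12 = (2)*(4) - (3)*(4) + (-1)*(4) = -8
vB = -8*e1 + 12*e2 + 20*e3 - 8*e123


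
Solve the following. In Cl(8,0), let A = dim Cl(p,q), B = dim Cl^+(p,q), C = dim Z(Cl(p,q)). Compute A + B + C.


n = 8 + 0 = 8
Total dim = 2^8 = 256
Even subalgebra dim = 2^7 = 128
n is even, so center dim = 1
Sum = 256 + 128 + 1 = 385


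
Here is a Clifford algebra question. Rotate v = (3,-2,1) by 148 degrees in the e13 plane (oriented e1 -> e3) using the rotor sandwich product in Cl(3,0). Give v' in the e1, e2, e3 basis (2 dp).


Rotor R = cos(74deg) - sin(74deg)*e13
Rotation angle theta = 2 * 74 = 148 degrees in the e13 plane (e1 -> e3).
The component perpendicular to the plane (e2) is invariant: v'_2 = v2 = -2.00
cos(148deg) = -0.8480, sin(148deg) = 0.5299
v'_1 = v1*cos(theta) - v3*sin(theta) = 3*(-0.8480) - 1*0.5299 = -3.07
v'_3 = v1*sin(theta) + v3*cos(theta) = 3*0.5299 + 1*(-0.8480) = 0.74
v' = -3.07*e1 - 2.00*e2 + 0.74*e3


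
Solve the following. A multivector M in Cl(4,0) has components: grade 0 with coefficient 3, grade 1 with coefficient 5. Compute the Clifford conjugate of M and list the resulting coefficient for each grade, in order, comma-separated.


Clifford conjugate sign for grade k: (-1)^(k(k+1)/2)
Grade 0: (-1)^(0*1/2) = (-1)^0 = 1, coeff 3 -> 3
Grade 1: (-1)^(1*2/2) = (-1)^1 = -1, coeff 5 -> -5
Conjugated coefficients: 3, -5


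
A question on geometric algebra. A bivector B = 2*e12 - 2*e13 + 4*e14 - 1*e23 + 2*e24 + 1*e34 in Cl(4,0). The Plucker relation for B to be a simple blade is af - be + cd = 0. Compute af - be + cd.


Plucker relation: af - be + cd
a*f = 2*1 = 2
b*e = (-2)*2 = -4
c*d = 4*(-1) = -4
af - be + cd = 2 - (-4) + (-4)
= 2


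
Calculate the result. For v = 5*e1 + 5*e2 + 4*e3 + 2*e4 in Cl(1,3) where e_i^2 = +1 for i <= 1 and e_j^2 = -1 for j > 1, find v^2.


v^2 = sum of c_i^2 * e_i^2
Positive signature terms (e_i^2 = +1): 5^2 = 25
Negative signature terms (e_j^2 = -1): 5^2 + 4^2 + 2^2 = 45
v^2 = 25 - 45 = -20


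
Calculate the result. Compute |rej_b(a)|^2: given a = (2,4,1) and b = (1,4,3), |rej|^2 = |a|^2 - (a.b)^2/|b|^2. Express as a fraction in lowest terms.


|a|^2 = 2^2 + 4^2 + 1^2 = 21
|b|^2 = 1^2 + 4^2 + 3^2 = 26
a . b = 2*1 + 4*4 + 1*3 = 21
(a.b)^2 = 21^2 = 441
|rej|^2 = 21 - 441/26
= (546 - 441)/26
= 105/26
In lowest terms: 105/26


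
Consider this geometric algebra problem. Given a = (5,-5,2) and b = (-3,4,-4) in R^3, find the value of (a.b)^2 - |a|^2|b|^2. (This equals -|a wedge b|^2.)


a . b = 5*(-3) + (-5)*4 + 2*(-4)
= -15 + (-20) + (-8) = -43
|a|^2 = 5^2 + (-5)^2 + 2^2 = 54
|b|^2 = (-3)^2 + 4^2 + (-4)^2 = 41
(a.b)^2 = (-43)^2 = 1849
|a|^2 * |b|^2 = 54 * 41 = 2214
Result = 1849 - 2214 = -365


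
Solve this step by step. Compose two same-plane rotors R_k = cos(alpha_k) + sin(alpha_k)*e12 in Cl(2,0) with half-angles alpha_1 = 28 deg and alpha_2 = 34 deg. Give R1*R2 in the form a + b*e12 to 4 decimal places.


Same-plane rotors commute and their half-angles add:
R1*R2 = cos(a1 + a2) + sin(a1 + a2)*e12.
a1 + a2 = 28 + 34 = 62 deg
cos(62 deg) = 0.4695
sin(62 deg) = 0.8829
R1*R2 = 0.4695 + 0.8829*e12


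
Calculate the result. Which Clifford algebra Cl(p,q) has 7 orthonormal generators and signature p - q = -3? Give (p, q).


We need p + q = 7 and p - q = -3.
Adding: 2p = 7 + (-3) = 4, so p = 2.
Then q = 7 - 2 = 5.
(p, q) = (2, 5)


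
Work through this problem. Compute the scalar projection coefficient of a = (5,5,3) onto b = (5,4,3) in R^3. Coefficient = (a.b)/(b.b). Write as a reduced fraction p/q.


Projection coefficient = (a . b) / (b . b)
a . b = 5*5 + 5*4 + 3*3
= 25 + 20 + 9 = 54
b . b = 5^2 + 4^2 + 3^2
= 25 + 16 + 9 = 50
Coefficient = 54/50
In lowest terms: 27/25


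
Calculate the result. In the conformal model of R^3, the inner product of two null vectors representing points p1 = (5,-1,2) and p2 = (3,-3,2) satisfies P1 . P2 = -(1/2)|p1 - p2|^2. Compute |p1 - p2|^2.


p1 - p2 = (2, 2, 0)
|p1 - p2|^2 = 2^2 + 2^2 + 0^2
= 4 + 4 + 0
= 8


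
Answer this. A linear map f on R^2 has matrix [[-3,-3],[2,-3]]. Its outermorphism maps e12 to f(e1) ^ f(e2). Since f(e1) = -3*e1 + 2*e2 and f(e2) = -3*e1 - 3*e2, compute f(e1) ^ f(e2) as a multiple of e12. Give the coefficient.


The outermorphism of a linear map f sends e1^e2 to f(e1)^f(e2).
f(e1) = -3*e1 + 2*e2
f(e2) = -3*e1 - 3*e2
f(e1) ^ f(e2) = (-3*e1 + 2*e2) ^ (-3*e1 - 3*e2)
= (-3)*(-3)*e12 + 2*(-3)*e21
= (9 - (-6))*e12
= 15*e12
Coefficient = 15


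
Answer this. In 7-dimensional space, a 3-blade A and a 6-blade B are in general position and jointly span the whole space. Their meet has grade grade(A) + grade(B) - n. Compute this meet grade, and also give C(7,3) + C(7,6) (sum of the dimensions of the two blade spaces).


Meet grade = grade(A) + grade(B) - n
= 3 + 6 - 7 = 2
C(7,3) = 35
C(7,6) = 7
dim_A + dim_B = 35 + 7 = 42


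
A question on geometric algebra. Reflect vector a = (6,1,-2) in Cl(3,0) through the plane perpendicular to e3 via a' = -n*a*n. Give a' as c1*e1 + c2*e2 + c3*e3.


Reflection formula: a' = -n*a*n, with n = e3 (unit vector, n^2 = 1).
For reflection through hyperplane perp to e3:
The component along e3 flips sign, others stay.
a = (6, 1, -2)
a' = (6, 1, 2)
a' = 6*e1 + 1*e2 + 2*e3


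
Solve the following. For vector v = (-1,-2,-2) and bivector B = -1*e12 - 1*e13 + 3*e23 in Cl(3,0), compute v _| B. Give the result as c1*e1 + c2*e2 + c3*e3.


Left contraction v _| B = <vB>_1 (grade-1 part of the geometric product vB).
Using e1_|e12 = e2, e2_|e12 = -e1, e1_|e13 = e3, e3_|e13 = -e1, e2_|e23 = e3, e3_|e23 = -e2:
e1 coeff: -v2*b12 - v3*b13 = -(-2)*(-1) - (-2)*(-1) = -4
e2 coeff: v1*b12 - v3*b23 = (-1)*(-1) - (-2)*(3) = 7
e3 coeff: v1*b13 + v2*b23 = (-1)*(-1) + (-2)*(3) = -5
v _| B = -4*e1 + 7*e2 - 5*e3


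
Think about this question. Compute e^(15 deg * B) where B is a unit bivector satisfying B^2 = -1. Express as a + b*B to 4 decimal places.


For a unit bivector B with B^2 = -1, the exponential series gives
e^(theta*B) = cos(theta) + sin(theta)*B (the GA analogue of Euler's formula).
theta = 15 degrees = 0.261799 rad
cos(15 deg) = 0.9659
sin(15 deg) = 0.2588
exp(theta*B) = 0.9659 + 0.2588*B


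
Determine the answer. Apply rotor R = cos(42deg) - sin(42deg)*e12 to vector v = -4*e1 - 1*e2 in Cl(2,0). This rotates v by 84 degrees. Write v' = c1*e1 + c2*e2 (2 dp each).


Rotor R = cos(42deg) - sin(42deg)*e12
Rotation angle theta = 2 * 42 = 84 degrees
v' = R*v*~R rotates v by theta.
cos(84deg) = 0.1045, sin(84deg) = 0.9945
v'_1 = -4*cos(84deg) - (-1)*sin(84deg)
= -4*0.1045 - (-1)*0.9945
= 0.58
v'_2 = -4*sin(84deg) + (-1)*cos(84deg)
= -4*0.9945 + (-1)*0.1045
= -4.08
v' = 0.58*e1 - 4.08*e2


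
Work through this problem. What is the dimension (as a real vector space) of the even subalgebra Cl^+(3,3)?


Even subalgebra dimension = 2^(n-1)
n = 3 + 3 = 6
2^(6 - 1) = 2^5 = 32
Verification: sum of C(6,k) for even k = 1 + 15 + 15 + 1 = 32
Result = 32


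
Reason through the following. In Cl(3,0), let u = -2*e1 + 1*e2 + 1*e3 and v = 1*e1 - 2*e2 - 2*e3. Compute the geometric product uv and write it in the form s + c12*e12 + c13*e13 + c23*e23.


In Cl(3,0): e_i^2 = 1, e_ie_j = -e_je_i for i != j.
Scalar part = u . v = (-2)*1 + 1*(-2) + 1*(-2)
= -2 + (-2) + (-2) = -6
e12 coeff = (-2)*(-2) - 1*1 = 4 - 1 = 3
e13 coeff = (-2)*(-2) - 1*1 = 4 - 1 = 3
e23 coeff = 1*(-2) - 1*(-2) = -2 - (-2) = 0
uv = -6 + 3*e12 + 3*e13 + 0*e23


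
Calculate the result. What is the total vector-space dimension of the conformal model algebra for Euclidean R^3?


The conformal model of R^3 uses Cl(4,1): the 3 Euclidean generators plus two extra orthogonal generators e+ (e+^2 = +1) and e- (e-^2 = -1), from which the null vectors e0, einf are built.
Number of generators m = 3 + 2 = 5.
dim Cl(p,q) = 2^m = 2^5 = 32


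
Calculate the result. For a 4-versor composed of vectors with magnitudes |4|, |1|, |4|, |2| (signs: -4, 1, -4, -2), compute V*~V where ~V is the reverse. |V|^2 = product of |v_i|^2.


Each vector v_i has |v_i|^2 = s_i^2
Squared scales: (-4)^2 = 16, 1^2 = 1, (-4)^2 = 16, (-2)^2 = 4
|V|^2 = 16 * 1 * 16 * 4
= 1024


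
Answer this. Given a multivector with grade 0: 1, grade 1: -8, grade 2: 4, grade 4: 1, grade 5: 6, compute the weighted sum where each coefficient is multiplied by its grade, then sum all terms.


Grade-weighted sum = sum of grade_k * coefficient_k
0*1 = 0
1*(-8) = -8
2*4 = 8
4*1 = 4
5*6 = 30
Total = 0 + (-8) + 8 + 4 + 30 = 34


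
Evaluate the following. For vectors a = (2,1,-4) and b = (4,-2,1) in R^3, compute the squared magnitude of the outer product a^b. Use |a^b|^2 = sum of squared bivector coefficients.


a wedge b = (a1*b2 - a2*b1)*e12 + (a1*b3 - a3*b1)*e13 + (a2*b3 - a3*b2)*e23
e12 coeff: 2*(-2) - 1*4 = -4 - 4 = -8
e13 coeff: 2*1 - (-4)*4 = 2 - (-16) = 18
e23 coeff: 1*1 - (-4)*(-2) = 1 - 8 = -7
|a wedge b|^2 = (-8)^2 + 18^2 + (-7)^2
= 64 + 324 + 49
= 437


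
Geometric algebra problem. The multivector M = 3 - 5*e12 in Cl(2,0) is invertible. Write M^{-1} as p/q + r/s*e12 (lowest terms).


M = 3 - 5*e12, where e12^2 = -1.
Since M commutes with its reverse ~M = a - b*e12, M * ~M = a^2 - b^2*e12^2 = a^2 + b^2.
So M^{-1} = ~M / (a^2 + b^2) = (a - b*e12)/(a^2 + b^2).
a^2 + b^2 = 9 + 25 = 34
Scalar part = 3/34 = 3/34
Bivector coeff = 5/34 = 5/34
M^{-1} = 3/34 + 5/34*e12


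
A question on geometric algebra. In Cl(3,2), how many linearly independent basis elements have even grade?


Even subalgebra dimension = 2^(n-1)
n = 3 + 2 = 5
2^(5 - 1) = 2^4 = 16
Verification: sum of C(5,k) for even k = 1 + 10 + 5 = 16
Result = 16


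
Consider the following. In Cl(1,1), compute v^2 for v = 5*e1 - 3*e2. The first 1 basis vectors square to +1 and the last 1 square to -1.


v^2 = sum of c_i^2 * e_i^2
Positive signature terms (e_i^2 = +1): 5^2 = 25
Negative signature terms (e_j^2 = -1): (-3)^2 = 9
v^2 = 25 - 9 = 16


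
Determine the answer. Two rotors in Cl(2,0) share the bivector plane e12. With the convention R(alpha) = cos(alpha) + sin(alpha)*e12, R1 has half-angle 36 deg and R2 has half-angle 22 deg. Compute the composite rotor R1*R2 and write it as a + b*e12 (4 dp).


Same-plane rotors commute and their half-angles add:
R1*R2 = cos(a1 + a2) + sin(a1 + a2)*e12.
a1 + a2 = 36 + 22 = 58 deg
cos(58 deg) = 0.5299
sin(58 deg) = 0.8480
R1*R2 = 0.5299 + 0.8480*e12


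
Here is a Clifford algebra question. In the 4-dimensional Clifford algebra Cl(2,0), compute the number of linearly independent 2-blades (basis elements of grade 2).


Number of grade-k basis blades in Cl(p,q) with n = p + q is C(n, k).
n = 2 + 0 = 2
C(2, 2) = 2! / (2! * 0!)
= 2 / (2 * 1)
= 1


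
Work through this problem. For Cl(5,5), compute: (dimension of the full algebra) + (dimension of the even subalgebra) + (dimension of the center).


n = 5 + 5 = 10
Total dim = 2^10 = 1024
Even subalgebra dim = 2^9 = 512
n is even, so center dim = 1
Sum = 1024 + 512 + 1 = 1537


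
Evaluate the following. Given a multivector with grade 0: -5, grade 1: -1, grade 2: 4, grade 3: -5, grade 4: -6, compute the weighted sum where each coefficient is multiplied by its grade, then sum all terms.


Grade-weighted sum = sum of grade_k * coefficient_k
0*(-5) = 0
1*(-1) = -1
2*4 = 8
3*(-5) = -15
4*(-6) = -24
Total = 0 + (-1) + 8 + (-15) + (-24) = -32


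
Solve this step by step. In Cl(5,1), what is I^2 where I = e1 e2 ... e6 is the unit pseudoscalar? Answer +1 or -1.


The pseudoscalar I = e1...e_n (product of all n generators) of Cl(p,q) satisfies I^2 = (-1)^(q + n(n-1)/2).
p = 5, q = 1, n = p + q = 6
n(n-1)/2 = 6 * 5 / 2 = 15
Exponent = q + n(n-1)/2 = 1 + 15 = 16
I^2 = (-1)^16 = +1


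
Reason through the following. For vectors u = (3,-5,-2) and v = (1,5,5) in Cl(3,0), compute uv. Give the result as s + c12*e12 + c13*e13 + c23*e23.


In Cl(3,0): e_i^2 = 1, e_ie_j = -e_je_i for i != j.
Scalar part = u . v = 3*1 + (-5)*5 + (-2)*5
= 3 + (-25) + (-10) = -32
e12 coeff = 3*5 - (-5)*1 = 15 - (-5) = 20
e13 coeff = 3*5 - (-2)*1 = 15 - (-2) = 17
e23 coeff = (-5)*5 - (-2)*5 = -25 - (-10) = -15
uv = -32 + 20*e12 + 17*e13 - 15*e23


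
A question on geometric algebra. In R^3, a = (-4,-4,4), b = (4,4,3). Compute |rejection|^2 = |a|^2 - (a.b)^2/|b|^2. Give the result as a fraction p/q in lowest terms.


|a|^2 = (-4)^2 + (-4)^2 + 4^2 = 48
|b|^2 = 4^2 + 4^2 + 3^2 = 41
a . b = (-4)*4 + (-4)*4 + 4*3 = -20
(a.b)^2 = (-20)^2 = 400
|rej|^2 = 48 - 400/41
= (1968 - 400)/41
= 1568/41
In lowest terms: 1568/41


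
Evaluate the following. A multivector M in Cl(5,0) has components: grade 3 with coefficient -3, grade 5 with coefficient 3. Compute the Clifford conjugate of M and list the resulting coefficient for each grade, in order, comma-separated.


Clifford conjugate sign for grade k: (-1)^(k(k+1)/2)
Grade 3: (-1)^(3*4/2) = (-1)^6 = 1, coeff -3 -> -3
Grade 5: (-1)^(5*6/2) = (-1)^15 = -1, coeff 3 -> -3
Conjugated coefficients: -3, -3


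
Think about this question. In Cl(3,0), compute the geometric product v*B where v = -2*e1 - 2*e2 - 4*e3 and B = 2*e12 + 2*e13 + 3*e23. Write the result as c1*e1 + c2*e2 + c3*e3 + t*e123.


vB has grade-1 (vector) and grade-3 (trivector) parts: vB = (v _| B) + (v ^ B).
Vector part <vB>_1:
  e1: -v2*b12 - v3*b13 = -(-2)*(2) - (-4)*(2) = 12
  e2: v1*b12 - v3*b23 = (-2)*(2) - (-4)*(3) = 8
  e3: v1*b13 + v2*b23 = (-2)*(2) + (-2)*(3) = -10
Trivector part <vB>_3:
  e123: v1*b23 - v2*b13 + v3*b12 = (-2)*(3) - (-2)*(2) + (-4)*(2) = -10
vB = 12*e1 + 8*e2 - 10*e3 - 10*e123


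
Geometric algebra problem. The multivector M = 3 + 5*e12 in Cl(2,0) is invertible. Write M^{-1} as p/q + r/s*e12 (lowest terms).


M = 3 + 5*e12, where e12^2 = -1.
Since M commutes with its reverse ~M = a - b*e12, M * ~M = a^2 - b^2*e12^2 = a^2 + b^2.
So M^{-1} = ~M / (a^2 + b^2) = (a - b*e12)/(a^2 + b^2).
a^2 + b^2 = 9 + 25 = 34
Scalar part = 3/34 = 3/34
Bivector coeff = -5/34 = -5/34
M^{-1} = 3/34 - 5/34*e12


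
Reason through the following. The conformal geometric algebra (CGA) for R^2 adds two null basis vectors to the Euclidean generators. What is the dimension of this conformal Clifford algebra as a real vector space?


The conformal model of R^2 uses Cl(3,1): the 2 Euclidean generators plus two extra orthogonal generators e+ (e+^2 = +1) and e- (e-^2 = -1), from which the null vectors e0, einf are built.
Number of generators m = 2 + 2 = 4.
dim Cl(p,q) = 2^m = 2^4 = 16


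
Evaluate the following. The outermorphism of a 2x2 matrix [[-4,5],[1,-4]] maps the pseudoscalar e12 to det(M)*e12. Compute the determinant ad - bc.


The outermorphism of a linear map f sends e1^e2 to f(e1)^f(e2).
f(e1) = -4*e1 + 1*e2
f(e2) = 5*e1 - 4*e2
f(e1) ^ f(e2) = (-4*e1 + 1*e2) ^ (5*e1 - 4*e2)
= (-4)*(-4)*e12 + 1*5*e21
= (16 - 5)*e12
= 11*e12
Coefficient = 11


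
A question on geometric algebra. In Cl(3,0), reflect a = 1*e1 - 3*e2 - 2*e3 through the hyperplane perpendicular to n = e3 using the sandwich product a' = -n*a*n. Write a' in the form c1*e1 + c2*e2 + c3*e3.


Reflection formula: a' = -n*a*n, with n = e3 (unit vector, n^2 = 1).
For reflection through hyperplane perp to e3:
The component along e3 flips sign, others stay.
a = (1, -3, -2)
a' = (1, -3, 2)
a' = 1*e1 - 3*e2 + 2*e3


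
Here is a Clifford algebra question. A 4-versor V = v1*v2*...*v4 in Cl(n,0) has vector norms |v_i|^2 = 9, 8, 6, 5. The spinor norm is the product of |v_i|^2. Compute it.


Spinor norm N(V) = |v1|^2 * |v2|^2 * ... * |v4|^2
= 9 * 8 * 6 * 5
Running product: 9, 72, 432, 2160
N(V) = 2160


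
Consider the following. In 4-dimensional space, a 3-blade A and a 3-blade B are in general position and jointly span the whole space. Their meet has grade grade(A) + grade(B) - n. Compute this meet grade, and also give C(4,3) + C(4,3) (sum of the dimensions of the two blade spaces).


Meet grade = grade(A) + grade(B) - n
= 3 + 3 - 4 = 2
C(4,3) = 4
C(4,3) = 4
dim_A + dim_B = 4 + 4 = 8


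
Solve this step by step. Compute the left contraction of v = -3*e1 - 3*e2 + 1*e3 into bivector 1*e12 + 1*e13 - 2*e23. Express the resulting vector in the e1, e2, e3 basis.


Left contraction v _| B = <vB>_1 (grade-1 part of the geometric product vB).
Using e1_|e12 = e2, e2_|e12 = -e1, e1_|e13 = e3, e3_|e13 = -e1, e2_|e23 = e3, e3_|e23 = -e2:
e1 coeff: -v2*b12 - v3*b13 = -(-3)*(1) - (1)*(1) = 2
e2 coeff: v1*b12 - v3*b23 = (-3)*(1) - (1)*(-2) = -1
e3 coeff: v1*b13 + v2*b23 = (-3)*(1) + (-3)*(-2) = 3
v _| B = 2*e1 - 1*e2 + 3*e3


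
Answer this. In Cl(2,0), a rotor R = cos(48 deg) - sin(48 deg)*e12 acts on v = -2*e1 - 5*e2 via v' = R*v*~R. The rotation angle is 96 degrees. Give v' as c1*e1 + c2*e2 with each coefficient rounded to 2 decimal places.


Rotor R = cos(48deg) - sin(48deg)*e12
Rotation angle theta = 2 * 48 = 96 degrees
v' = R*v*~R rotates v by theta.
cos(96deg) = -0.1045, sin(96deg) = 0.9945
v'_1 = -2*cos(96deg) - (-5)*sin(96deg)
= -2*(-0.1045) - (-5)*0.9945
= 5.18
v'_2 = -2*sin(96deg) + (-5)*cos(96deg)
= -2*0.9945 + (-5)*(-0.1045)
= -1.47
v' = 5.18*e1 - 1.47*e2


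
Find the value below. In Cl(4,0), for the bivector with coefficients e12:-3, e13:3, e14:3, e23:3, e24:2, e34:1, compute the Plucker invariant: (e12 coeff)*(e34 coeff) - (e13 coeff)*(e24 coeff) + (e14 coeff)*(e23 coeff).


Plucker relation: af - be + cd
a*f = (-3)*1 = -3
b*e = 3*2 = 6
c*d = 3*3 = 9
af - be + cd = -3 - 6 + 9
= 0


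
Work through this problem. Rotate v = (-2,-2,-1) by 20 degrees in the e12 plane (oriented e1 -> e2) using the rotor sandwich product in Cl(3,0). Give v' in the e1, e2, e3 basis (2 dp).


Rotor R = cos(10deg) - sin(10deg)*e12
Rotation angle theta = 2 * 10 = 20 degrees in the e12 plane (e1 -> e2).
The component perpendicular to the plane (e3) is invariant: v'_3 = v3 = -1.00
cos(20deg) = 0.9397, sin(20deg) = 0.3420
v'_1 = v1*cos(theta) - v2*sin(theta) = -2*0.9397 - (-2)*0.3420 = -1.20
v'_2 = v1*sin(theta) + v2*cos(theta) = -2*0.3420 + (-2)*0.9397 = -2.56
v' = -1.20*e1 - 2.56*e2 - 1.00*e3


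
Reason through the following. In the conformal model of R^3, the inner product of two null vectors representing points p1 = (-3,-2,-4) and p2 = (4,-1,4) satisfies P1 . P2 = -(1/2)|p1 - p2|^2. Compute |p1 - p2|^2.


p1 - p2 = (-7, -1, -8)
|p1 - p2|^2 = (-7)^2 + (-1)^2 + (-8)^2
= 49 + 1 + 64
= 114


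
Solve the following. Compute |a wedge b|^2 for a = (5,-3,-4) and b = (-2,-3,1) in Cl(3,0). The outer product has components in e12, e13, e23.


a wedge b = (a1*b2 - a2*b1)*e12 + (a1*b3 - a3*b1)*e13 + (a2*b3 - a3*b2)*e23
e12 coeff: 5*(-3) - (-3)*(-2) = -15 - 6 = -21
e13 coeff: 5*1 - (-4)*(-2) = 5 - 8 = -3
e23 coeff: (-3)*1 - (-4)*(-3) = -3 - 12 = -15
|a wedge b|^2 = (-21)^2 + (-3)^2 + (-15)^2
= 441 + 9 + 225
= 675


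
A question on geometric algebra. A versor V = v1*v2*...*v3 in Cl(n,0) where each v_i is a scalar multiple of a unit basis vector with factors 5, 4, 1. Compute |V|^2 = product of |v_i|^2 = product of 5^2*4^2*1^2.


Each vector v_i has |v_i|^2 = s_i^2
Squared scales: 5^2 = 25, 4^2 = 16, 1^2 = 1
|V|^2 = 25 * 16 * 1
= 400


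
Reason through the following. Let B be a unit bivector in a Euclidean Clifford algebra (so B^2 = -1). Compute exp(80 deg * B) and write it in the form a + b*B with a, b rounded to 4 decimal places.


For a unit bivector B with B^2 = -1, the exponential series gives
e^(theta*B) = cos(theta) + sin(theta)*B (the GA analogue of Euler's formula).
theta = 80 degrees = 1.396263 rad
cos(80 deg) = 0.1736
sin(80 deg) = 0.9848
exp(theta*B) = 0.1736 + 0.9848*B


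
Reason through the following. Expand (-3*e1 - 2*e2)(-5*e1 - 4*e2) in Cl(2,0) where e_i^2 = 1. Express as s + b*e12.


Expand: (-3*e1 - 2*e2)(-5*e1 - 4*e2)
= (-3)*(-5)*e1e1 + (-3)*(-4)*e1e2 + (-2)*(-5)*e2e1 + (-2)*(-4)*e2e2
Using e1^2 = e2^2 = 1, e2e1 = -e1e2:
Scalar part s = (-3)*(-5) + (-2)*(-4) = 15 + 8 = 23
Bivector part b = (-3)*(-4) - (-2)*(-5) = 12 - 10 = 2
uv = 23 + 2*e12


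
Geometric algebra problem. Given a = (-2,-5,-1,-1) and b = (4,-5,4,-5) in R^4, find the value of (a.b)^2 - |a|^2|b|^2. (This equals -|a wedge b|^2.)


a . b = (-2)*4 + (-5)*(-5) + (-1)*4 + (-1)*(-5)
= -8 + 25 + (-4) + 5 = 18
|a|^2 = (-2)^2 + (-5)^2 + (-1)^2 + (-1)^2 = 31
|b|^2 = 4^2 + (-5)^2 + 4^2 + (-5)^2 = 82
(a.b)^2 = 18^2 = 324
|a|^2 * |b|^2 = 31 * 82 = 2542
Result = 324 - 2542 = -2218


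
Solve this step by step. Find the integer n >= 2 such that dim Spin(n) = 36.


dim Spin(n) = dim so(n) = n(n-1)/2.
Solve n(n-1)/2 = 36, i.e. n^2 - n - 72 = 0.
Discriminant = 1 + 8*36 = 289
n = (1 + sqrt(289))/2 = (1 + 17)/2 = 9


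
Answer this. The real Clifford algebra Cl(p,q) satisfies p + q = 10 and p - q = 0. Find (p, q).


We need p + q = 10 and p - q = 0.
Adding: 2p = 10 + 0 = 10, so p = 5.
Then q = 10 - 5 = 5.
(p, q) = (5, 5)


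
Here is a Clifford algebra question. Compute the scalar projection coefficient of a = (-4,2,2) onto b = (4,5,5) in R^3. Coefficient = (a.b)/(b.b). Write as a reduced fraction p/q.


Projection coefficient = (a . b) / (b . b)
a . b = (-4)*4 + 2*5 + 2*5
= -16 + 10 + 10 = 4
b . b = 4^2 + 5^2 + 5^2
= 16 + 25 + 25 = 66
Coefficient = 4/66
In lowest terms: 2/33


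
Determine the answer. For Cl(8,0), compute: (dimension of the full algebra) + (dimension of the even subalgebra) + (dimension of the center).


n = 8 + 0 = 8
Total dim = 2^8 = 256
Even subalgebra dim = 2^7 = 128
n is even, so center dim = 1
Sum = 256 + 128 + 1 = 385


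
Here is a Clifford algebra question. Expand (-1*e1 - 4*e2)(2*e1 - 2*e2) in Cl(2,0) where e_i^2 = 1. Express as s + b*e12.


Expand: (-1*e1 - 4*e2)(2*e1 - 2*e2)
= (-1)*2*e1e1 + (-1)*(-2)*e1e2 + (-4)*2*e2e1 + (-4)*(-2)*e2e2
Using e1^2 = e2^2 = 1, e2e1 = -e1e2:
Scalar part s = (-1)*2 + (-4)*(-2) = -2 + 8 = 6
Bivector part b = (-1)*(-2) - (-4)*2 = 2 - (-8) = 10
uv = 6 + 10*e12


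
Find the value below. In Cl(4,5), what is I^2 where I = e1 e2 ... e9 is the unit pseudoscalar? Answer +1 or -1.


The pseudoscalar I = e1...e_n (product of all n generators) of Cl(p,q) satisfies I^2 = (-1)^(q + n(n-1)/2).
p = 4, q = 5, n = p + q = 9
n(n-1)/2 = 9 * 8 / 2 = 36
Exponent = q + n(n-1)/2 = 5 + 36 = 41
I^2 = (-1)^41 = -1


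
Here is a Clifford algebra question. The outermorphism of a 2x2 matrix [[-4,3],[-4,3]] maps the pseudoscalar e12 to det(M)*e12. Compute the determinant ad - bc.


The outermorphism of a linear map f sends e1^e2 to f(e1)^f(e2).
f(e1) = -4*e1 - 4*e2
f(e2) = 3*e1 + 3*e2
f(e1) ^ f(e2) = (-4*e1 - 4*e2) ^ (3*e1 + 3*e2)
= (-4)*3*e12 + (-4)*3*e21
= (-12 - (-12))*e12
= 0*e12
Coefficient = 0
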